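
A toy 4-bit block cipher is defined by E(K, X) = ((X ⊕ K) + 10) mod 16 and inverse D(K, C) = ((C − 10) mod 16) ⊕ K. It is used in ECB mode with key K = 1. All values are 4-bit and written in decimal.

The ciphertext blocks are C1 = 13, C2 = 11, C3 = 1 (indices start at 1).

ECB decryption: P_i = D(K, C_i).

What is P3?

P3: D(K, 1) = 6.

P3 = 6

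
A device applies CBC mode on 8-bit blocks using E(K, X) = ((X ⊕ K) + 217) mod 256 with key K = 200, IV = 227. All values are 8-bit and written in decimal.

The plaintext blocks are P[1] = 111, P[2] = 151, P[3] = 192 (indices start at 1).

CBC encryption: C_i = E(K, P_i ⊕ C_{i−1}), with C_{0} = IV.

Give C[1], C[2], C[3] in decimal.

C[1]: P[1] ⊕ 227 = 140; E(K, 140) = 29.
C[2]: P[2] ⊕ 29 = 138; E(K, 138) = 27.
C[3]: P[3] ⊕ 27 = 219; E(K, 219) = 236.

C[1] = 29, C[2] = 27, C[3] = 236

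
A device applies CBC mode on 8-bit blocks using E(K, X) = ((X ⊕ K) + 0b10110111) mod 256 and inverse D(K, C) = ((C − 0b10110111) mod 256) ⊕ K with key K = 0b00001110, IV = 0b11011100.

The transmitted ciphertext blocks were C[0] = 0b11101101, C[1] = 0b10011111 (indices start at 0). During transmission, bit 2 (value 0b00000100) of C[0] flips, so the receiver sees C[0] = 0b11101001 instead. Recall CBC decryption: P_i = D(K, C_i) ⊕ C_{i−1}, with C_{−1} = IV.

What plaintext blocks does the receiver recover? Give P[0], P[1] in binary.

Only C[0] changed, to 0b11101001. In CBC, a change in C_i garbles P_i and flips the same bit in P_{i+1}. Decrypting the received ciphertext:
P[0]: D(K, 0b11101001) = 0b00111100; 0b00111100 ⊕ 0b11011100 = 0b11100000.
P[1]: D(K, 0b10011111) = 0b11100110; 0b11100110 ⊕ 0b11101001 = 0b00001111.
Blocks that differ from the original plaintext: P[0], P[1].

P[0] = 0b11100000, P[1] = 0b00001111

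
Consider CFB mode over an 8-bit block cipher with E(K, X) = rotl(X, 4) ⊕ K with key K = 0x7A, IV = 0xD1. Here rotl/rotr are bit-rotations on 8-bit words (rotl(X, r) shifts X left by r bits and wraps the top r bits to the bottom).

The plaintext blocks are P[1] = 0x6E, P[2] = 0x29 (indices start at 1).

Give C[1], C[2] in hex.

C[1] = 0x09, C[2] = 0xC3

CFB encryption: C_i = P_i ⊕ E(K, C_{i−1}), with C_{0} = IV.
C[1]: E(K, 0xD1) = 0x67; 0x6E ⊕ 0x67 = 0x09.
C[2]: E(K, 0x09) = 0xEA; 0x29 ⊕ 0xEA = 0xC3.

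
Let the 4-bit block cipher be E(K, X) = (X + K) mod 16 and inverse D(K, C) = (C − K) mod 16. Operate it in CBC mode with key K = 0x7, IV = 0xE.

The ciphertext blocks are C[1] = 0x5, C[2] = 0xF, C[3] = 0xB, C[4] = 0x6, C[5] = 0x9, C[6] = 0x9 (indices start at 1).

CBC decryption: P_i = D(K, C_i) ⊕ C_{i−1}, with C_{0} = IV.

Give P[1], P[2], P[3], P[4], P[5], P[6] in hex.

P[1]: D(K, 0x5) = 0xE; 0xE ⊕ 0xE = 0x0.
P[2]: D(K, 0xF) = 0x8; 0x8 ⊕ 0x5 = 0xD.
P[3]: D(K, 0xB) = 0x4; 0x4 ⊕ 0xF = 0xB.
P[4]: D(K, 0x6) = 0xF; 0xF ⊕ 0xB = 0x4.
P[5]: D(K, 0x9) = 0x2; 0x2 ⊕ 0x6 = 0x4.
P[6]: D(K, 0x9) = 0x2; 0x2 ⊕ 0x9 = 0xB.

P[1] = 0x0, P[2] = 0xD, P[3] = 0xB, P[4] = 0x4, P[5] = 0x4, P[6] = 0xB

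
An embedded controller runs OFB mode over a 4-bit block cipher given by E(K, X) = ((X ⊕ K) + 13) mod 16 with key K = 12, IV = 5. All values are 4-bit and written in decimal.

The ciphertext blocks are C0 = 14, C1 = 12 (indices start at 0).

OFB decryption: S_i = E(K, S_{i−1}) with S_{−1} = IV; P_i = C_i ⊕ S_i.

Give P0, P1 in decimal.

P0 = 8, P1 = 11

P0: S = E(K, 5) = 6; 14 ⊕ 6 = 8.
P1: S = E(K, 6) = 7; 12 ⊕ 7 = 11.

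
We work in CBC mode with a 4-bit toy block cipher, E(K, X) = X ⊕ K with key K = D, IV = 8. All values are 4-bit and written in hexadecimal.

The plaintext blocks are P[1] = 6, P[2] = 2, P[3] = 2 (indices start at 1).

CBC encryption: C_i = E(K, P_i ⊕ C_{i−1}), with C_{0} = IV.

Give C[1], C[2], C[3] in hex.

C[1]: P[1] ⊕ 8 = E; E(K, E) = 3.
C[2]: P[2] ⊕ 3 = 1; E(K, 1) = C.
C[3]: P[3] ⊕ C = E; E(K, E) = 3.

C[1] = 3, C[2] = C, C[3] = 3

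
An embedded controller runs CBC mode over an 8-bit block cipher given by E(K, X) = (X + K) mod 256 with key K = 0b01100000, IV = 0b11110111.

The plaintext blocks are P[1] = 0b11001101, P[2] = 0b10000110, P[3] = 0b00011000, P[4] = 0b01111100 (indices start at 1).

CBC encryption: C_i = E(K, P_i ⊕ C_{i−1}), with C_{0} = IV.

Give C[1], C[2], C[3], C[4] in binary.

C[1] = 0b10011010, C[2] = 0b01111100, C[3] = 0b11000100, C[4] = 0b00011000

C[1]: P[1] ⊕ 0b11110111 = 0b00111010; E(K, 0b00111010) = 0b10011010.
C[2]: P[2] ⊕ 0b10011010 = 0b00011100; E(K, 0b00011100) = 0b01111100.
C[3]: P[3] ⊕ 0b01111100 = 0b01100100; E(K, 0b01100100) = 0b11000100.
C[4]: P[4] ⊕ 0b11000100 = 0b10111000; E(K, 0b10111000) = 0b00011000.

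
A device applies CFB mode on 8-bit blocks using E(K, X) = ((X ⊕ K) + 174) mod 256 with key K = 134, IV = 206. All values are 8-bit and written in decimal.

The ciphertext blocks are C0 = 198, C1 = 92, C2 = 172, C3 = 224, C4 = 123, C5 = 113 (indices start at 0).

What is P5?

CFB decryption: P_i = C_i ⊕ E(K, C_{i−1}), with C_{−1} = IV.
P5: E(K, 123) = 171; 113 ⊕ 171 = 218.

P5 = 218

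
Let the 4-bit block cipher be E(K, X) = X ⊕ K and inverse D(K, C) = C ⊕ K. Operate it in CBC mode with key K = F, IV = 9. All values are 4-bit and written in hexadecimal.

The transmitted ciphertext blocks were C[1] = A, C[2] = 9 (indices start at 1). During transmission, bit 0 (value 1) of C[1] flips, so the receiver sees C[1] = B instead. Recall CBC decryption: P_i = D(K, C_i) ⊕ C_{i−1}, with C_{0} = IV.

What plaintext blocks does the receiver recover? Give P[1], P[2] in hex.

Only C[1] changed, to B. In CBC, a change in C_i garbles P_i and flips the same bit in P_{i+1}. Decrypting the received ciphertext:
P[1]: D(K, B) = 4; 4 ⊕ 9 = D.
P[2]: D(K, 9) = 6; 6 ⊕ B = D.
Blocks that differ from the original plaintext: P[1], P[2].

P[1] = D, P[2] = D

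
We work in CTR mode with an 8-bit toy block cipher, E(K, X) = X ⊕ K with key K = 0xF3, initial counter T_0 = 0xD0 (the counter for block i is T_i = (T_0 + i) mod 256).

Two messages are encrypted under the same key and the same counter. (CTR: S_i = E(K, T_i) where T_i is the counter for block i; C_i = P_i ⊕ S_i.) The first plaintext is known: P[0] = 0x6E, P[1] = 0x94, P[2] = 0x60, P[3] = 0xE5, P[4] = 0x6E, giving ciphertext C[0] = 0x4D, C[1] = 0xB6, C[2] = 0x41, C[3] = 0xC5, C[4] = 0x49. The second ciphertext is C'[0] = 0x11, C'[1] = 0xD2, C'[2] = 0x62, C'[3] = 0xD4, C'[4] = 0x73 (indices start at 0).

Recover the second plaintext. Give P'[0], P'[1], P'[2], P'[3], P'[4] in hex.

In CTR with a reused counter, both messages share the same keystream S_i, so C_i ⊕ C'_i = P_i ⊕ P'_i and thus P'_i = P_i ⊕ C_i ⊕ C'_i.
P'[0]: 0x6E ⊕ 0x4D ⊕ 0x11 = 0x32.
P'[1]: 0x94 ⊕ 0xB6 ⊕ 0xD2 = 0xF0.
P'[2]: 0x60 ⊕ 0x41 ⊕ 0x62 = 0x43.
P'[3]: 0xE5 ⊕ 0xC5 ⊕ 0xD4 = 0xF4.
P'[4]: 0x6E ⊕ 0x49 ⊕ 0x73 = 0x54.

P'[0] = 0x32, P'[1] = 0xF0, P'[2] = 0x43, P'[3] = 0xF4, P'[4] = 0x54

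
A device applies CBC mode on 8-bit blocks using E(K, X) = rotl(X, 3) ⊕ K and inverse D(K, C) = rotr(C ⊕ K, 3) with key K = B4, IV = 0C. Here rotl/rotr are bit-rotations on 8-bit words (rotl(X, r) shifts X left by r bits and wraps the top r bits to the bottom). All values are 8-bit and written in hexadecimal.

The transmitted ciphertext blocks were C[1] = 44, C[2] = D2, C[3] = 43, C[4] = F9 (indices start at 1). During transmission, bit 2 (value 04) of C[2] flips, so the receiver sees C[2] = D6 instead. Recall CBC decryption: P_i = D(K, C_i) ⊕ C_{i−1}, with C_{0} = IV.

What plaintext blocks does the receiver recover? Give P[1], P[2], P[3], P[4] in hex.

Only C[2] changed, to D6. In CBC, a change in C_i garbles P_i and flips the same bit in P_{i+1}. Decrypting the received ciphertext:
P[1]: D(K, 44) = 1E; 1E ⊕ 0C = 12.
P[2]: D(K, D6) = 4C; 4C ⊕ 44 = 08.
P[3]: D(K, 43) = FE; FE ⊕ D6 = 28.
P[4]: D(K, F9) = A9; A9 ⊕ 43 = EA.
Blocks that differ from the original plaintext: P[2], P[3].

P[1] = 12, P[2] = 08, P[3] = 28, P[4] = EA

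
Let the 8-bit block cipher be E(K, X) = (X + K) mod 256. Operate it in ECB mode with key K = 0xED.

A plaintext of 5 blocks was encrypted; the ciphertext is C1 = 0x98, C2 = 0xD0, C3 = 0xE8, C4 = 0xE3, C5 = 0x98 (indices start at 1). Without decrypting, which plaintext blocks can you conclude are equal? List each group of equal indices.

ECB encrypts each block independently with the same key, so equal ciphertext blocks imply equal plaintext blocks.
C1 = C5 = 0x98, so P1 = P5.

P1 = P5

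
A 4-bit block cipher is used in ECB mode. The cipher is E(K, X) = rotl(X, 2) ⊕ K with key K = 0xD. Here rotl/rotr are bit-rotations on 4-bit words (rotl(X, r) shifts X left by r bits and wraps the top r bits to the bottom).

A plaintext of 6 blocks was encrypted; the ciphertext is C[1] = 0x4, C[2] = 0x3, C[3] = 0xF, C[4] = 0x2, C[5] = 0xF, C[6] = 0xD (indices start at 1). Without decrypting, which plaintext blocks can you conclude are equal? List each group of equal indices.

ECB encrypts each block independently with the same key, so equal ciphertext blocks imply equal plaintext blocks.
C[3] = C[5] = 0xF, so P[3] = P[5].

P[3] = P[5]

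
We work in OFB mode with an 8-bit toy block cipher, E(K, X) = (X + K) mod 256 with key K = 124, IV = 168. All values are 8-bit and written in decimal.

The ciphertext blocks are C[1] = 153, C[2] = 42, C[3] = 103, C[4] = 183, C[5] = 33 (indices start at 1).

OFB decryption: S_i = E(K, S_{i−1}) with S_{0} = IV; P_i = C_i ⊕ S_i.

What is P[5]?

P[5] = 53

P[1]: S = E(K, 168) = 36; 153 ⊕ 36 = 189.
P[2]: S = E(K, 36) = 160; 42 ⊕ 160 = 138.
P[3]: S = E(K, 160) = 28; 103 ⊕ 28 = 123.
P[4]: S = E(K, 28) = 152; 183 ⊕ 152 = 47.
P[5]: S = E(K, 152) = 20; 33 ⊕ 20 = 53.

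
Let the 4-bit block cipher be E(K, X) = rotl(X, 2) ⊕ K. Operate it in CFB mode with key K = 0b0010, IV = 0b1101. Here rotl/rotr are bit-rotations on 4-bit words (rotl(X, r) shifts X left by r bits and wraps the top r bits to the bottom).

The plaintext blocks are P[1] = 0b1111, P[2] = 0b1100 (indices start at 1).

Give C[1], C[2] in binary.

CFB encryption: C_i = P_i ⊕ E(K, C_{i−1}), with C_{0} = IV.
C[1]: E(K, 0b1101) = 0b0101; 0b1111 ⊕ 0b0101 = 0b1010.
C[2]: E(K, 0b1010) = 0b1000; 0b1100 ⊕ 0b1000 = 0b0100.

C[1] = 0b1010, C[2] = 0b0100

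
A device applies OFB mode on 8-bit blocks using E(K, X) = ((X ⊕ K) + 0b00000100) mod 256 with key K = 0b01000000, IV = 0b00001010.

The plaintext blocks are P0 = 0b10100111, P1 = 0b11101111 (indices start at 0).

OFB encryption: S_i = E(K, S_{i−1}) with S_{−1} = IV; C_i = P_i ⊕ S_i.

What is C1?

C1 = 0b11111101

C0: S = E(K, 0b00001010) = 0b01001110; 0b10100111 ⊕ 0b01001110 = 0b11101001.
C1: S = E(K, 0b01001110) = 0b00010010; 0b11101111 ⊕ 0b00010010 = 0b11111101.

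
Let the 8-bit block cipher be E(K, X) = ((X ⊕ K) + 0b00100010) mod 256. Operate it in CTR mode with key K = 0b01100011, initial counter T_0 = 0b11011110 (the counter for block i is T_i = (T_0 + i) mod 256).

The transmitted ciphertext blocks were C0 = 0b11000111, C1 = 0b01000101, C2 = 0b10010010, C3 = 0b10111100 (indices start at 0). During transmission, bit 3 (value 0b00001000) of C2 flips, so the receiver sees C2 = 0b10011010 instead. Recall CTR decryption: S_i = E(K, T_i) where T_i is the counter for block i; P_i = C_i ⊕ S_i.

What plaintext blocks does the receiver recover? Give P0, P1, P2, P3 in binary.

Only C2 changed, to 0b10011010. In CTR, a change in C_i flips the same bit in P_i only; the keystream is unaffected. Decrypting the received ciphertext:
P0: T = 0b11011110, S = E(K, T) = 0b11011111; 0b11000111 ⊕ 0b11011111 = 0b00011000.
P1: T = 0b11011111, S = E(K, T) = 0b11011110; 0b01000101 ⊕ 0b11011110 = 0b10011011.
P2: T = 0b11100000, S = E(K, T) = 0b10100101; 0b10011010 ⊕ 0b10100101 = 0b00111111.
P3: T = 0b11100001, S = E(K, T) = 0b10100100; 0b10111100 ⊕ 0b10100100 = 0b00011000.
Blocks that differ from the original plaintext: P2.

P0 = 0b00011000, P1 = 0b10011011, P2 = 0b00111111, P3 = 0b00011000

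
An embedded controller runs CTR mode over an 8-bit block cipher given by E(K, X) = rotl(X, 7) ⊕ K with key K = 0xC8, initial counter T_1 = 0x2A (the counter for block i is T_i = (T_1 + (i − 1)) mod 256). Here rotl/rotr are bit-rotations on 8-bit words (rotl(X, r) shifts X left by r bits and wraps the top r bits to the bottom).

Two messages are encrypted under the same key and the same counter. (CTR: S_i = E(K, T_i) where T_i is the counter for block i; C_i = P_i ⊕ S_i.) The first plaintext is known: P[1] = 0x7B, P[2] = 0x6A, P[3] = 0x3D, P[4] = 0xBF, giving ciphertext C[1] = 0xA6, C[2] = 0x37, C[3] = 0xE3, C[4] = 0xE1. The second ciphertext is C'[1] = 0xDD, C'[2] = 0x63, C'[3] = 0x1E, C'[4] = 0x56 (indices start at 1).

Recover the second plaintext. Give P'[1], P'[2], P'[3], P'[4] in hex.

In CTR with a reused counter, both messages share the same keystream S_i, so C_i ⊕ C'_i = P_i ⊕ P'_i and thus P'_i = P_i ⊕ C_i ⊕ C'_i.
P'[1]: 0x7B ⊕ 0xA6 ⊕ 0xDD = 0x00.
P'[2]: 0x6A ⊕ 0x37 ⊕ 0x63 = 0x3E.
P'[3]: 0x3D ⊕ 0xE3 ⊕ 0x1E = 0xC0.
P'[4]: 0xBF ⊕ 0xE1 ⊕ 0x56 = 0x08.

P'[1] = 0x00, P'[2] = 0x3E, P'[3] = 0xC0, P'[4] = 0x08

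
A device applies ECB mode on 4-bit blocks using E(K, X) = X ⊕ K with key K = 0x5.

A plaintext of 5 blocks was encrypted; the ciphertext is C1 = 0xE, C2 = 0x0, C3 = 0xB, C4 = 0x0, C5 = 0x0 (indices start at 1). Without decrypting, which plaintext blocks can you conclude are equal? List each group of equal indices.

ECB encrypts each block independently with the same key, so equal ciphertext blocks imply equal plaintext blocks.
C2 = C4 = C5 = 0x0, so P2 = P4 = P5.

P2 = P4 = P5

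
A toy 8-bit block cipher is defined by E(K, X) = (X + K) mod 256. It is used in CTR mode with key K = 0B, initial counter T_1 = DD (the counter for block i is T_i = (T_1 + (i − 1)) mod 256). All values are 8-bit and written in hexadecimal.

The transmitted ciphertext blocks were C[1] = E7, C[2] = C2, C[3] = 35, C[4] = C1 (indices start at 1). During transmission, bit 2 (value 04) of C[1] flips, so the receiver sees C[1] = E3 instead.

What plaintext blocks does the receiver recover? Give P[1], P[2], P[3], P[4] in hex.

P[1] = 0B, P[2] = 2B, P[3] = DF, P[4] = 2A

CTR decryption: S_i = E(K, T_i) where T_i is the counter for block i; P_i = C_i ⊕ S_i.
Only C[1] changed, to E3. In CTR, a change in C_i flips the same bit in P_i only; the keystream is unaffected. Decrypting the received ciphertext:
P[1]: T = DD, S = E(K, T) = E8; E3 ⊕ E8 = 0B.
P[2]: T = DE, S = E(K, T) = E9; C2 ⊕ E9 = 2B.
P[3]: T = DF, S = E(K, T) = EA; 35 ⊕ EA = DF.
P[4]: T = E0, S = E(K, T) = EB; C1 ⊕ EB = 2A.
Blocks that differ from the original plaintext: P[1].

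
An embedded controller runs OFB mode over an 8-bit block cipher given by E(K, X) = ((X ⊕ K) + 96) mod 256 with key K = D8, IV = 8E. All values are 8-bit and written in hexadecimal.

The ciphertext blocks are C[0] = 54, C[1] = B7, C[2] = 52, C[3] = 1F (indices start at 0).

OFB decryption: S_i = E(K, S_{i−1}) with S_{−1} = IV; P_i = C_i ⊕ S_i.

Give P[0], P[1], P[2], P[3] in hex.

P[0]: S = E(K, 8E) = EC; 54 ⊕ EC = B8.
P[1]: S = E(K, EC) = CA; B7 ⊕ CA = 7D.
P[2]: S = E(K, CA) = A8; 52 ⊕ A8 = FA.
P[3]: S = E(K, A8) = 06; 1F ⊕ 06 = 19.

P[0] = B8, P[1] = 7D, P[2] = FA, P[3] = 19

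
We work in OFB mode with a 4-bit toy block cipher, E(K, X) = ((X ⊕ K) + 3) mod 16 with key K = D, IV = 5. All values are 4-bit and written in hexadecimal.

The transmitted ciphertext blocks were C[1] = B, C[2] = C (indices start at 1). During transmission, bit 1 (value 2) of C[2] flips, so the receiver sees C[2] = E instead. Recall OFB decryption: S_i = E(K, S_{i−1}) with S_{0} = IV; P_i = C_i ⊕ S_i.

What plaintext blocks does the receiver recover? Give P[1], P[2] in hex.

Only C[2] changed, to E. In OFB, a change in C_i flips the same bit in P_i only; the keystream is unaffected. Decrypting the received ciphertext:
P[1]: S = E(K, 5) = B; B ⊕ B = 0.
P[2]: S = E(K, B) = 9; E ⊕ 9 = 7.
Blocks that differ from the original plaintext: P[2].

P[1] = 0, P[2] = 7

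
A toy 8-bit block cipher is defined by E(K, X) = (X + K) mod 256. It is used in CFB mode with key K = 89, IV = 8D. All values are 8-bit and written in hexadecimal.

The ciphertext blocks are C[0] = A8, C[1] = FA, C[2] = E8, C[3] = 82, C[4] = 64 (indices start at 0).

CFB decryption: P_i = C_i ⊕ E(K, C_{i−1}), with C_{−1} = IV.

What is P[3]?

P[3] = F3

P[3]: E(K, E8) = 71; 82 ⊕ 71 = F3.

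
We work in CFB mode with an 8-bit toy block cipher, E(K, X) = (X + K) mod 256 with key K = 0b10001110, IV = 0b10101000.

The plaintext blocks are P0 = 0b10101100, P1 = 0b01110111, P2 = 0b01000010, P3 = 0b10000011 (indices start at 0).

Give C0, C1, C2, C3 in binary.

C0 = 0b10011010, C1 = 0b01011111, C2 = 0b10101111, C3 = 0b10111110

CFB encryption: C_i = P_i ⊕ E(K, C_{i−1}), with C_{−1} = IV.
C0: E(K, 0b10101000) = 0b00110110; 0b10101100 ⊕ 0b00110110 = 0b10011010.
C1: E(K, 0b10011010) = 0b00101000; 0b01110111 ⊕ 0b00101000 = 0b01011111.
C2: E(K, 0b01011111) = 0b11101101; 0b01000010 ⊕ 0b11101101 = 0b10101111.
C3: E(K, 0b10101111) = 0b00111101; 0b10000011 ⊕ 0b00111101 = 0b10111110.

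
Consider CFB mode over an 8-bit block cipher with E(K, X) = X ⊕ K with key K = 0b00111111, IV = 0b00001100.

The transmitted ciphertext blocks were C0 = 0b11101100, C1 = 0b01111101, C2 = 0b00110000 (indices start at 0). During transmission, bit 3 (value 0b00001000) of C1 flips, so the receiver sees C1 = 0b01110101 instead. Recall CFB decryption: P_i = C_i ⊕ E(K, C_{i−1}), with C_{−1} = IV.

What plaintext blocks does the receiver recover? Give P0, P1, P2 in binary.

P0 = 0b11011111, P1 = 0b10100110, P2 = 0b01111010

Only C1 changed, to 0b01110101. In CFB, a change in C_i flips the same bit in P_i and garbles P_{i+1}. Decrypting the received ciphertext:
P0: E(K, 0b00001100) = 0b00110011; 0b11101100 ⊕ 0b00110011 = 0b11011111.
P1: E(K, 0b11101100) = 0b11010011; 0b01110101 ⊕ 0b11010011 = 0b10100110.
P2: E(K, 0b01110101) = 0b01001010; 0b00110000 ⊕ 0b01001010 = 0b01111010.
Blocks that differ from the original plaintext: P1, P2.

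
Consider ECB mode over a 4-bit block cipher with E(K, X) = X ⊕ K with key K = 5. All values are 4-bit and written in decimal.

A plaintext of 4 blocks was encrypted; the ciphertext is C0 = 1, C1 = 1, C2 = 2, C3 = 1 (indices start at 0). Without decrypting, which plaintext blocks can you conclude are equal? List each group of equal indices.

P0 = P1 = P3

ECB encrypts each block independently with the same key, so equal ciphertext blocks imply equal plaintext blocks.
C0 = C1 = C3 = 1, so P0 = P1 = P3.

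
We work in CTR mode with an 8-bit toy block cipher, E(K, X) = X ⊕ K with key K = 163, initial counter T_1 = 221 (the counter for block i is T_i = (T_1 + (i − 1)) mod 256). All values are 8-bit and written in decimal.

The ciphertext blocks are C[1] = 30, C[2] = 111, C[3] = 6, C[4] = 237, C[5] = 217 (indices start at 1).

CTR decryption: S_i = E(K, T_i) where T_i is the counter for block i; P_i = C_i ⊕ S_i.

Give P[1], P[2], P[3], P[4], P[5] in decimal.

P[1]: T = 221, S = E(K, T) = 126; 30 ⊕ 126 = 96.
P[2]: T = 222, S = E(K, T) = 125; 111 ⊕ 125 = 18.
P[3]: T = 223, S = E(K, T) = 124; 6 ⊕ 124 = 122.
P[4]: T = 224, S = E(K, T) = 67; 237 ⊕ 67 = 174.
P[5]: T = 225, S = E(K, T) = 66; 217 ⊕ 66 = 155.

P[1] = 96, P[2] = 18, P[3] = 122, P[4] = 174, P[5] = 155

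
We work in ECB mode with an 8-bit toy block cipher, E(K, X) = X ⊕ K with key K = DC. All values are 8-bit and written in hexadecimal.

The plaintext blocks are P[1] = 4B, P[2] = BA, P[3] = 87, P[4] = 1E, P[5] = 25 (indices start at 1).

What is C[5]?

C[5] = F9

ECB encryption: C_i = E(K, P_i).
C[5]: E(K, 25) = F9.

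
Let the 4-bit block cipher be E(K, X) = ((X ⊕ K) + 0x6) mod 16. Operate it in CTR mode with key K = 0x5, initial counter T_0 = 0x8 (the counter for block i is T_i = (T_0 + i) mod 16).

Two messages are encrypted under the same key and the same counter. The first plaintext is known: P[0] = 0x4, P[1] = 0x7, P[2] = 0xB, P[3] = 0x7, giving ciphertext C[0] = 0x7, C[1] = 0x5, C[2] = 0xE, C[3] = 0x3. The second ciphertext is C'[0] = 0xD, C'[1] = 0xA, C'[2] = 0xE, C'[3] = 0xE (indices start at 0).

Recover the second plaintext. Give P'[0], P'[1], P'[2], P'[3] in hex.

In CTR with a reused counter, both messages share the same keystream S_i, so C_i ⊕ C'_i = P_i ⊕ P'_i and thus P'_i = P_i ⊕ C_i ⊕ C'_i.
P'[0]: 0x4 ⊕ 0x7 ⊕ 0xD = 0xE.
P'[1]: 0x7 ⊕ 0x5 ⊕ 0xA = 0x8.
P'[2]: 0xB ⊕ 0xE ⊕ 0xE = 0xB.
P'[3]: 0x7 ⊕ 0x3 ⊕ 0xE = 0xA.

P'[0] = 0xE, P'[1] = 0x8, P'[2] = 0xB, P'[3] = 0xA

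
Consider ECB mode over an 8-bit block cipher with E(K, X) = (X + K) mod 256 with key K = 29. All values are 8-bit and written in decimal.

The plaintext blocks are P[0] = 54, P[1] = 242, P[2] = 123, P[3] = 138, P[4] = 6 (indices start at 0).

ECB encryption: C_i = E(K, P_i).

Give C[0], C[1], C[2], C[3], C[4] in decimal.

C[0]: E(K, 54) = 83.
C[1]: E(K, 242) = 15.
C[2]: E(K, 123) = 152.
C[3]: E(K, 138) = 167.
C[4]: E(K, 6) = 35.

C[0] = 83, C[1] = 15, C[2] = 152, C[3] = 167, C[4] = 35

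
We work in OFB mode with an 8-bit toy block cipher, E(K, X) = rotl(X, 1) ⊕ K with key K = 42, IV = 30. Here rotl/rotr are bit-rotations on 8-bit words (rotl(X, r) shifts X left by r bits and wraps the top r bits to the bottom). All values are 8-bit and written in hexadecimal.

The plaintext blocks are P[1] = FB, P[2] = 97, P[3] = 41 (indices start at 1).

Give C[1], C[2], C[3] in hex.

OFB encryption: S_i = E(K, S_{i−1}) with S_{0} = IV; C_i = P_i ⊕ S_i.
C[1]: S = E(K, 30) = 22; FB ⊕ 22 = D9.
C[2]: S = E(K, 22) = 06; 97 ⊕ 06 = 91.
C[3]: S = E(K, 06) = 4E; 41 ⊕ 4E = 0F.

C[1] = D9, C[2] = 91, C[3] = 0F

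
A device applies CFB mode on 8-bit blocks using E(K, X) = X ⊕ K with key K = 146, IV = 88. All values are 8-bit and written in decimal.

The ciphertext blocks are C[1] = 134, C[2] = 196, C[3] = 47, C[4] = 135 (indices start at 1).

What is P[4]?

CFB decryption: P_i = C_i ⊕ E(K, C_{i−1}), with C_{0} = IV.
P[4]: E(K, 47) = 189; 135 ⊕ 189 = 58.

P[4] = 58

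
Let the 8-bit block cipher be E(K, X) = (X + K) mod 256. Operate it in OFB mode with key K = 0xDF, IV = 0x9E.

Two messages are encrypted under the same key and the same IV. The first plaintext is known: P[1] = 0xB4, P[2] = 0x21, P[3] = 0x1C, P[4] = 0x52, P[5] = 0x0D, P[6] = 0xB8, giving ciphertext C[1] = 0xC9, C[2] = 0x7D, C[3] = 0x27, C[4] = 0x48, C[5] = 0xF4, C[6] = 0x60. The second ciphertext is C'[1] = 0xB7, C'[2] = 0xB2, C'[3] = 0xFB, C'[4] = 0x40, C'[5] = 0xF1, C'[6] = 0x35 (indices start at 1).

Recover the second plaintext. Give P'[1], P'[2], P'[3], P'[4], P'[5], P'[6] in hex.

P'[1] = 0xCA, P'[2] = 0xEE, P'[3] = 0xC0, P'[4] = 0x5A, P'[5] = 0x08, P'[6] = 0xED

In OFB with a reused IV, both messages share the same keystream S_i, so C_i ⊕ C'_i = P_i ⊕ P'_i and thus P'_i = P_i ⊕ C_i ⊕ C'_i.
P'[1]: 0xB4 ⊕ 0xC9 ⊕ 0xB7 = 0xCA.
P'[2]: 0x21 ⊕ 0x7D ⊕ 0xB2 = 0xEE.
P'[3]: 0x1C ⊕ 0x27 ⊕ 0xFB = 0xC0.
P'[4]: 0x52 ⊕ 0x48 ⊕ 0x40 = 0x5A.
P'[5]: 0x0D ⊕ 0xF4 ⊕ 0xF1 = 0x08.
P'[6]: 0xB8 ⊕ 0x60 ⊕ 0x35 = 0xED.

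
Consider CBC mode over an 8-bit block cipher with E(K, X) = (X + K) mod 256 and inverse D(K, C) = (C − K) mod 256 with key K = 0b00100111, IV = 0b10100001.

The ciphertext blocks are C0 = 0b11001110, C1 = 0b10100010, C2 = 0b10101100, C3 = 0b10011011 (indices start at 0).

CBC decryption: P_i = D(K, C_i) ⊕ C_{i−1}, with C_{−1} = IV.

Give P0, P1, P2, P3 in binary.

P0: D(K, 0b11001110) = 0b10100111; 0b10100111 ⊕ 0b10100001 = 0b00000110.
P1: D(K, 0b10100010) = 0b01111011; 0b01111011 ⊕ 0b11001110 = 0b10110101.
P2: D(K, 0b10101100) = 0b10000101; 0b10000101 ⊕ 0b10100010 = 0b00100111.
P3: D(K, 0b10011011) = 0b01110100; 0b01110100 ⊕ 0b10101100 = 0b11011000.

P0 = 0b00000110, P1 = 0b10110101, P2 = 0b00100111, P3 = 0b11011000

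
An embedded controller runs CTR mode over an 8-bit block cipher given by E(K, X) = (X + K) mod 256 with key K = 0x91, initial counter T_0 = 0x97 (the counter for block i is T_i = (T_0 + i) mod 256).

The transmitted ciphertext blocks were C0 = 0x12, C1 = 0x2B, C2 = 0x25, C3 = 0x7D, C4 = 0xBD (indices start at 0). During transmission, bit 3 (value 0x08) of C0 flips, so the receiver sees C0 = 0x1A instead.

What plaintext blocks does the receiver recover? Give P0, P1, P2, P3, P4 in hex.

P0 = 0x32, P1 = 0x02, P2 = 0x0F, P3 = 0x56, P4 = 0x91

CTR decryption: S_i = E(K, T_i) where T_i is the counter for block i; P_i = C_i ⊕ S_i.
Only C0 changed, to 0x1A. In CTR, a change in C_i flips the same bit in P_i only; the keystream is unaffected. Decrypting the received ciphertext:
P0: T = 0x97, S = E(K, T) = 0x28; 0x1A ⊕ 0x28 = 0x32.
P1: T = 0x98, S = E(K, T) = 0x29; 0x2B ⊕ 0x29 = 0x02.
P2: T = 0x99, S = E(K, T) = 0x2A; 0x25 ⊕ 0x2A = 0x0F.
P3: T = 0x9A, S = E(K, T) = 0x2B; 0x7D ⊕ 0x2B = 0x56.
P4: T = 0x9B, S = E(K, T) = 0x2C; 0xBD ⊕ 0x2C = 0x91.
Blocks that differ from the original plaintext: P0.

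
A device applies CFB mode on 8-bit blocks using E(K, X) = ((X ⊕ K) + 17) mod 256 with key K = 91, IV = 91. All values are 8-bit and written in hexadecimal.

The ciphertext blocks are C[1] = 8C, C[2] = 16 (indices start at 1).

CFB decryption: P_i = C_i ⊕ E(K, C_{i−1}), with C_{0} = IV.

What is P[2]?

P[2] = 22

P[2]: E(K, 8C) = 34; 16 ⊕ 34 = 22.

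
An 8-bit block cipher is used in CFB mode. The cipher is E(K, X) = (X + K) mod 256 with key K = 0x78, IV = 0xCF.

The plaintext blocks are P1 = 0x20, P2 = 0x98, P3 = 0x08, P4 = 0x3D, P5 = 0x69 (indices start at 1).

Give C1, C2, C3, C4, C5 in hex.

CFB encryption: C_i = P_i ⊕ E(K, C_{i−1}), with C_{0} = IV.
C1: E(K, 0xCF) = 0x47; 0x20 ⊕ 0x47 = 0x67.
C2: E(K, 0x67) = 0xDF; 0x98 ⊕ 0xDF = 0x47.
C3: E(K, 0x47) = 0xBF; 0x08 ⊕ 0xBF = 0xB7.
C4: E(K, 0xB7) = 0x2F; 0x3D ⊕ 0x2F = 0x12.
C5: E(K, 0x12) = 0x8A; 0x69 ⊕ 0x8A = 0xE3.

C1 = 0x67, C2 = 0x47, C3 = 0xB7, C4 = 0x12, C5 = 0xE3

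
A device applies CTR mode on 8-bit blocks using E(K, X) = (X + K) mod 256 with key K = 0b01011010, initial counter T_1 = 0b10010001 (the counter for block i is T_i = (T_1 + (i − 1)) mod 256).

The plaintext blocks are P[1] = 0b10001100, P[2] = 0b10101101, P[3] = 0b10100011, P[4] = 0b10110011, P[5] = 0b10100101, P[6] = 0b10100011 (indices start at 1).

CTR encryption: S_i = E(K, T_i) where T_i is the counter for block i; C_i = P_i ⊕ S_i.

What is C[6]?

C[6] = 0b01010011

C[1]: T = 0b10010001, S = E(K, T) = 0b11101011; 0b10001100 ⊕ 0b11101011 = 0b01100111.
C[2]: T = 0b10010010, S = E(K, T) = 0b11101100; 0b10101101 ⊕ 0b11101100 = 0b01000001.
C[3]: T = 0b10010011, S = E(K, T) = 0b11101101; 0b10100011 ⊕ 0b11101101 = 0b01001110.
C[4]: T = 0b10010100, S = E(K, T) = 0b11101110; 0b10110011 ⊕ 0b11101110 = 0b01011101.
C[5]: T = 0b10010101, S = E(K, T) = 0b11101111; 0b10100101 ⊕ 0b11101111 = 0b01001010.
C[6]: T = 0b10010110, S = E(K, T) = 0b11110000; 0b10100011 ⊕ 0b11110000 = 0b01010011.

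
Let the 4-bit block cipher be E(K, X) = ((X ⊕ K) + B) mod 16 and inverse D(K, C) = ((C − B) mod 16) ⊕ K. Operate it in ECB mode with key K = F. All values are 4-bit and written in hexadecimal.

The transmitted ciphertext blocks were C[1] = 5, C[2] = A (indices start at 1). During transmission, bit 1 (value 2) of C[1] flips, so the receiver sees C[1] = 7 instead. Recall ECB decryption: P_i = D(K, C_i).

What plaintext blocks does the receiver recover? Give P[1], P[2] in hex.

P[1] = 3, P[2] = 0

Only C[1] changed, to 7. In ECB, a change in C_i affects only P_i. Decrypting the received ciphertext:
P[1]: D(K, 7) = 3.
P[2]: D(K, A) = 0.
Blocks that differ from the original plaintext: P[1].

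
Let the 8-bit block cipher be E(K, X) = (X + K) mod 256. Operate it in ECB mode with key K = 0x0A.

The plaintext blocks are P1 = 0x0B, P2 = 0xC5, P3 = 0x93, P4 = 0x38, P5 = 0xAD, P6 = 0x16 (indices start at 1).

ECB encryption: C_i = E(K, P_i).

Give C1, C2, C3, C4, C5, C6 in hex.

C1 = 0x15, C2 = 0xCF, C3 = 0x9D, C4 = 0x42, C5 = 0xB7, C6 = 0x20

C1: E(K, 0x0B) = 0x15.
C2: E(K, 0xC5) = 0xCF.
C3: E(K, 0x93) = 0x9D.
C4: E(K, 0x38) = 0x42.
C5: E(K, 0xAD) = 0xB7.
C6: E(K, 0x16) = 0x20.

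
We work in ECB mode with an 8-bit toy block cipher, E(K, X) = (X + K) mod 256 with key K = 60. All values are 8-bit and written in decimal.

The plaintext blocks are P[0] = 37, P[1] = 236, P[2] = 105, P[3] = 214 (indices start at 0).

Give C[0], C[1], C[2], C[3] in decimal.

ECB encryption: C_i = E(K, P_i).
C[0]: E(K, 37) = 97.
C[1]: E(K, 236) = 40.
C[2]: E(K, 105) = 165.
C[3]: E(K, 214) = 18.

C[0] = 97, C[1] = 40, C[2] = 165, C[3] = 18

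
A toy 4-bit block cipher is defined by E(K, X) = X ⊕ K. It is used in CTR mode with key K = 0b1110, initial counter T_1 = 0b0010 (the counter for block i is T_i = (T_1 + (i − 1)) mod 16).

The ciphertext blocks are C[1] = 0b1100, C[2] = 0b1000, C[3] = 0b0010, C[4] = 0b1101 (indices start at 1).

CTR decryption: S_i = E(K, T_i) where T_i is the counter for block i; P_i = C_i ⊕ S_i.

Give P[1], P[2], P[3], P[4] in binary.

P[1]: T = 0b0010, S = E(K, T) = 0b1100; 0b1100 ⊕ 0b1100 = 0b0000.
P[2]: T = 0b0011, S = E(K, T) = 0b1101; 0b1000 ⊕ 0b1101 = 0b0101.
P[3]: T = 0b0100, S = E(K, T) = 0b1010; 0b0010 ⊕ 0b1010 = 0b1000.
P[4]: T = 0b0101, S = E(K, T) = 0b1011; 0b1101 ⊕ 0b1011 = 0b0110.

P[1] = 0b0000, P[2] = 0b0101, P[3] = 0b1000, P[4] = 0b0110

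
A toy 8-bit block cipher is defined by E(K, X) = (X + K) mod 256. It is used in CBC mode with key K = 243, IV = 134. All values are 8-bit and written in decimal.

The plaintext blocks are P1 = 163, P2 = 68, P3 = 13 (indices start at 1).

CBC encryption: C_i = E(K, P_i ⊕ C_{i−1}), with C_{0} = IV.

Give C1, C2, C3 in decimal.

C1: P1 ⊕ 134 = 37; E(K, 37) = 24.
C2: P2 ⊕ 24 = 92; E(K, 92) = 79.
C3: P3 ⊕ 79 = 66; E(K, 66) = 53.

C1 = 24, C2 = 79, C3 = 53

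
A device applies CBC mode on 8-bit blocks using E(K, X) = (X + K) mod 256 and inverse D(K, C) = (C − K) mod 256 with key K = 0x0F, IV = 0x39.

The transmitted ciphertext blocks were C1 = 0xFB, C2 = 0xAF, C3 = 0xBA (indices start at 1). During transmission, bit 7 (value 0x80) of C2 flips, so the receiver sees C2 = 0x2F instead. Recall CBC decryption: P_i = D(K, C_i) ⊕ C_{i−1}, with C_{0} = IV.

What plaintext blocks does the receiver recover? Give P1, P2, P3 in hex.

P1 = 0xD5, P2 = 0xDB, P3 = 0x84

Only C2 changed, to 0x2F. In CBC, a change in C_i garbles P_i and flips the same bit in P_{i+1}. Decrypting the received ciphertext:
P1: D(K, 0xFB) = 0xEC; 0xEC ⊕ 0x39 = 0xD5.
P2: D(K, 0x2F) = 0x20; 0x20 ⊕ 0xFB = 0xDB.
P3: D(K, 0xBA) = 0xAB; 0xAB ⊕ 0x2F = 0x84.
Blocks that differ from the original plaintext: P2, P3.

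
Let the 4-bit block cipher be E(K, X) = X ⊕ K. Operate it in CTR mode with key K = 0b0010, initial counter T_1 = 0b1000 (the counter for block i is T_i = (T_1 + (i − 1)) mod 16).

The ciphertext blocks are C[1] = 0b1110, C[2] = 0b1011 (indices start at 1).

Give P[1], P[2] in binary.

P[1] = 0b0100, P[2] = 0b0000

CTR decryption: S_i = E(K, T_i) where T_i is the counter for block i; P_i = C_i ⊕ S_i.
P[1]: T = 0b1000, S = E(K, T) = 0b1010; 0b1110 ⊕ 0b1010 = 0b0100.
P[2]: T = 0b1001, S = E(K, T) = 0b1011; 0b1011 ⊕ 0b1011 = 0b0000.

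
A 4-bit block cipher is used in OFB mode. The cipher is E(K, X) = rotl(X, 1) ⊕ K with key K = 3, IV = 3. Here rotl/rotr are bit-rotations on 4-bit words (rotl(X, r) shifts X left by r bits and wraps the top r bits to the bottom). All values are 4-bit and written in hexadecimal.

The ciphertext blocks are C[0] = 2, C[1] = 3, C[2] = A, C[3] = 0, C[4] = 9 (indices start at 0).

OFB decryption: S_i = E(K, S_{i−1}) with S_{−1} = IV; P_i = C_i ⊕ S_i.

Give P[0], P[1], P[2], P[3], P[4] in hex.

P[0] = 7, P[1] = A, P[2] = A, P[3] = 3, P[4] = C

P[0]: S = E(K, 3) = 5; 2 ⊕ 5 = 7.
P[1]: S = E(K, 5) = 9; 3 ⊕ 9 = A.
P[2]: S = E(K, 9) = 0; A ⊕ 0 = A.
P[3]: S = E(K, 0) = 3; 0 ⊕ 3 = 3.
P[4]: S = E(K, 3) = 5; 9 ⊕ 5 = C.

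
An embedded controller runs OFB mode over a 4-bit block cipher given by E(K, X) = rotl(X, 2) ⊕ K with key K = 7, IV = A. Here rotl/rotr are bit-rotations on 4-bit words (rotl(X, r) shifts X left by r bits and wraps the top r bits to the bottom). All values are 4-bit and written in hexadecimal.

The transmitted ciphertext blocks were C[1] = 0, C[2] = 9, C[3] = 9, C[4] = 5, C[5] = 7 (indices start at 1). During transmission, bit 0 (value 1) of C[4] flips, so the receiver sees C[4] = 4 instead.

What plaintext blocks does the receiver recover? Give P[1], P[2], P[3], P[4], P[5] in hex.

P[1] = D, P[2] = 9, P[3] = E, P[4] = E, P[5] = A

OFB decryption: S_i = E(K, S_{i−1}) with S_{0} = IV; P_i = C_i ⊕ S_i.
Only C[4] changed, to 4. In OFB, a change in C_i flips the same bit in P_i only; the keystream is unaffected. Decrypting the received ciphertext:
P[1]: S = E(K, A) = D; 0 ⊕ D = D.
P[2]: S = E(K, D) = 0; 9 ⊕ 0 = 9.
P[3]: S = E(K, 0) = 7; 9 ⊕ 7 = E.
P[4]: S = E(K, 7) = A; 4 ⊕ A = E.
P[5]: S = E(K, A) = D; 7 ⊕ D = A.
Blocks that differ from the original plaintext: P[4].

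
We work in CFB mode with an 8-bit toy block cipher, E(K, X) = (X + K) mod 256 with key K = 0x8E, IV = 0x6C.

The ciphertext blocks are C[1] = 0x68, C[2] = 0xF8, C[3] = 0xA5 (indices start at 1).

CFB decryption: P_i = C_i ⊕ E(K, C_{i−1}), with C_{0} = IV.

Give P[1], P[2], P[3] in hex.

P[1] = 0x92, P[2] = 0x0E, P[3] = 0x23

P[1]: E(K, 0x6C) = 0xFA; 0x68 ⊕ 0xFA = 0x92.
P[2]: E(K, 0x68) = 0xF6; 0xF8 ⊕ 0xF6 = 0x0E.
P[3]: E(K, 0xF8) = 0x86; 0xA5 ⊕ 0x86 = 0x23.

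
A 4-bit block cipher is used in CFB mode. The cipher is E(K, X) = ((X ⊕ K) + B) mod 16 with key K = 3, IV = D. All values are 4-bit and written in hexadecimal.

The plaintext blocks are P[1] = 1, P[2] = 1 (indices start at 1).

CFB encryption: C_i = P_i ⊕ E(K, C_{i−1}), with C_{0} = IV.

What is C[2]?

C[1]: E(K, D) = 9; 1 ⊕ 9 = 8.
C[2]: E(K, 8) = 6; 1 ⊕ 6 = 7.

C[2] = 7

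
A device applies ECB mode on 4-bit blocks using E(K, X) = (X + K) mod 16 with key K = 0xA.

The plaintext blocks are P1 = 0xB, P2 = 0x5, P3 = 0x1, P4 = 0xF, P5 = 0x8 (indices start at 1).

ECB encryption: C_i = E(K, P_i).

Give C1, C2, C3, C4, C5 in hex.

C1 = 0x5, C2 = 0xF, C3 = 0xB, C4 = 0x9, C5 = 0x2

C1: E(K, 0xB) = 0x5.
C2: E(K, 0x5) = 0xF.
C3: E(K, 0x1) = 0xB.
C4: E(K, 0xF) = 0x9.
C5: E(K, 0x8) = 0x2.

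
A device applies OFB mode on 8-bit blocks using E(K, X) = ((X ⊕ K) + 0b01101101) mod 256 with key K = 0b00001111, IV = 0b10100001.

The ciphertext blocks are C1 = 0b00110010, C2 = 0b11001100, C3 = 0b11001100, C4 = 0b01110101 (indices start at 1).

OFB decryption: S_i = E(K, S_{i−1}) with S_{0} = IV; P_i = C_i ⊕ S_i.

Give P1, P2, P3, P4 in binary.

P1: S = E(K, 0b10100001) = 0b00011011; 0b00110010 ⊕ 0b00011011 = 0b00101001.
P2: S = E(K, 0b00011011) = 0b10000001; 0b11001100 ⊕ 0b10000001 = 0b01001101.
P3: S = E(K, 0b10000001) = 0b11111011; 0b11001100 ⊕ 0b11111011 = 0b00110111.
P4: S = E(K, 0b11111011) = 0b01100001; 0b01110101 ⊕ 0b01100001 = 0b00010100.

P1 = 0b00101001, P2 = 0b01001101, P3 = 0b00110111, P4 = 0b00010100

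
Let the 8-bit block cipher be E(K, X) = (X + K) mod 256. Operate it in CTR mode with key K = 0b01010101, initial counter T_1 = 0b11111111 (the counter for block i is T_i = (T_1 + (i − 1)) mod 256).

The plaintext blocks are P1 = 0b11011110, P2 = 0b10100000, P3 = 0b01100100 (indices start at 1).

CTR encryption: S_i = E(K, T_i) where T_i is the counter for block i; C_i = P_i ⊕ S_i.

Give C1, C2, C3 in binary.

C1 = 0b10001010, C2 = 0b11110101, C3 = 0b00110010

C1: T = 0b11111111, S = E(K, T) = 0b01010100; 0b11011110 ⊕ 0b01010100 = 0b10001010.
C2: T = 0b00000000, S = E(K, T) = 0b01010101; 0b10100000 ⊕ 0b01010101 = 0b11110101.
C3: T = 0b00000001, S = E(K, T) = 0b01010110; 0b01100100 ⊕ 0b01010110 = 0b00110010.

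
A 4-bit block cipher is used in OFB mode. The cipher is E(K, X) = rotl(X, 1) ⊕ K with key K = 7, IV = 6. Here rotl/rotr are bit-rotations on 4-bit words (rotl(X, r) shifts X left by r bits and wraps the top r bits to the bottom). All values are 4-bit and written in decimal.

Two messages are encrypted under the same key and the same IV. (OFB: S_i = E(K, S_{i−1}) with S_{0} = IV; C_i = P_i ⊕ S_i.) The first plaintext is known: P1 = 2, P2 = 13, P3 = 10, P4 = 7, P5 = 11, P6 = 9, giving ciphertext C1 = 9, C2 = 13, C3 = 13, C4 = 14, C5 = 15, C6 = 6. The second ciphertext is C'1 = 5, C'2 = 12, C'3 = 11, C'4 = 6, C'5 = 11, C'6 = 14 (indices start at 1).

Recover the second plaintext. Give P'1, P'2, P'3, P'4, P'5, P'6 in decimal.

In OFB with a reused IV, both messages share the same keystream S_i, so C_i ⊕ C'_i = P_i ⊕ P'_i and thus P'_i = P_i ⊕ C_i ⊕ C'_i.
P'1: 2 ⊕ 9 ⊕ 5 = 14.
P'2: 13 ⊕ 13 ⊕ 12 = 12.
P'3: 10 ⊕ 13 ⊕ 11 = 12.
P'4: 7 ⊕ 14 ⊕ 6 = 15.
P'5: 11 ⊕ 15 ⊕ 11 = 15.
P'6: 9 ⊕ 6 ⊕ 14 = 1.

P'1 = 14, P'2 = 12, P'3 = 12, P'4 = 15, P'5 = 15, P'6 = 1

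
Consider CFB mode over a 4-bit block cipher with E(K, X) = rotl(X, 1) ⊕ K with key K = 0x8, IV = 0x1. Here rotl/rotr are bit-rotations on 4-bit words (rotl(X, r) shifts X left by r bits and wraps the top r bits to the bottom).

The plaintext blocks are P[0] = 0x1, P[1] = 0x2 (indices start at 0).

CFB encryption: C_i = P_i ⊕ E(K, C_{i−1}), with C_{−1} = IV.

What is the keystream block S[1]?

C[0]: E(K, 0x1) = 0xA; 0x1 ⊕ 0xA = 0xB.
C[1]: E(K, 0xB) = 0xF; 0x2 ⊕ 0xF = 0xD.
So S[1] = 0xF.

0xF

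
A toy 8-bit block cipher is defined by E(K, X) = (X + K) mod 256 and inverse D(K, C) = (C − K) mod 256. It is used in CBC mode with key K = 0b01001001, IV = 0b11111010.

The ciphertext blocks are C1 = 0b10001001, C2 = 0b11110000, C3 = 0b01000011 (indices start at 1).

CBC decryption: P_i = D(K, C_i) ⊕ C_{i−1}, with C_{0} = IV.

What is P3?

P3 = 0b00001010

P3: D(K, 0b01000011) = 0b11111010; 0b11111010 ⊕ 0b11110000 = 0b00001010.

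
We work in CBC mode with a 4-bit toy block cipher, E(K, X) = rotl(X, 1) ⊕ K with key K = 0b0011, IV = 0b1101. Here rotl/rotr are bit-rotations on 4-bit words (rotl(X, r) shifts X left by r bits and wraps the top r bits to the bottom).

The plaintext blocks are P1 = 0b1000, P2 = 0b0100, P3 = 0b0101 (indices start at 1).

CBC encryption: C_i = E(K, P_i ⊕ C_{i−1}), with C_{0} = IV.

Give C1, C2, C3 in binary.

C1 = 0b1001, C2 = 0b1000, C3 = 0b1000

C1: P1 ⊕ 0b1101 = 0b0101; E(K, 0b0101) = 0b1001.
C2: P2 ⊕ 0b1001 = 0b1101; E(K, 0b1101) = 0b1000.
C3: P3 ⊕ 0b1000 = 0b1101; E(K, 0b1101) = 0b1000.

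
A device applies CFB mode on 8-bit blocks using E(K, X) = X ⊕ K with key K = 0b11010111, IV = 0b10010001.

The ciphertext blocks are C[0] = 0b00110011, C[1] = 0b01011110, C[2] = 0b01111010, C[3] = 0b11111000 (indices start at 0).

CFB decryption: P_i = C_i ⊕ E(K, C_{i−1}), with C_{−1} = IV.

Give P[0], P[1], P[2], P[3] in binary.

P[0] = 0b01110101, P[1] = 0b10111010, P[2] = 0b11110011, P[3] = 0b01010101

P[0]: E(K, 0b10010001) = 0b01000110; 0b00110011 ⊕ 0b01000110 = 0b01110101.
P[1]: E(K, 0b00110011) = 0b11100100; 0b01011110 ⊕ 0b11100100 = 0b10111010.
P[2]: E(K, 0b01011110) = 0b10001001; 0b01111010 ⊕ 0b10001001 = 0b11110011.
P[3]: E(K, 0b01111010) = 0b10101101; 0b11111000 ⊕ 0b10101101 = 0b01010101.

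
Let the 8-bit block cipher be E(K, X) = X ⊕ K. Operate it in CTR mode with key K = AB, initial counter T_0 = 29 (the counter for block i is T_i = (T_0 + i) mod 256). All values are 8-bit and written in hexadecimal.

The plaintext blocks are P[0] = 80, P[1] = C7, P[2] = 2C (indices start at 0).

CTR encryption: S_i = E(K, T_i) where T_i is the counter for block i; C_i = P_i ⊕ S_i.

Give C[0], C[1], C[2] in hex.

C[0] = 02, C[1] = 46, C[2] = AC

C[0]: T = 29, S = E(K, T) = 82; 80 ⊕ 82 = 02.
C[1]: T = 2A, S = E(K, T) = 81; C7 ⊕ 81 = 46.
C[2]: T = 2B, S = E(K, T) = 80; 2C ⊕ 80 = AC.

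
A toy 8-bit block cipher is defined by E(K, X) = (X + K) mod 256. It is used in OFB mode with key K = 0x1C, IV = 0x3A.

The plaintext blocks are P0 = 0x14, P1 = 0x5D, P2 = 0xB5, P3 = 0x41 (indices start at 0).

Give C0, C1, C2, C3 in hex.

C0 = 0x42, C1 = 0x2F, C2 = 0x3B, C3 = 0xEB

OFB encryption: S_i = E(K, S_{i−1}) with S_{−1} = IV; C_i = P_i ⊕ S_i.
C0: S = E(K, 0x3A) = 0x56; 0x14 ⊕ 0x56 = 0x42.
C1: S = E(K, 0x56) = 0x72; 0x5D ⊕ 0x72 = 0x2F.
C2: S = E(K, 0x72) = 0x8E; 0xB5 ⊕ 0x8E = 0x3B.
C3: S = E(K, 0x8E) = 0xAA; 0x41 ⊕ 0xAA = 0xEB.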